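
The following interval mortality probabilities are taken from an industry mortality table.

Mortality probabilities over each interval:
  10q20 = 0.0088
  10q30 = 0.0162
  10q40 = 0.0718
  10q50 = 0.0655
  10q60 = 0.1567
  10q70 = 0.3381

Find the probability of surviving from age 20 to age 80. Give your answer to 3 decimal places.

Survival from 20 to 80 is the product of surviving each interval: (1 − 0.0088) × (1 − 0.0162) × (1 − 0.0718) × (1 − 0.0655) × (1 − 0.1567) × (1 − 0.3381).
= 0.9912 × 0.9838 × 0.9282 × 0.9345 × 0.8433 × 0.6619 = 0.472132.

0.472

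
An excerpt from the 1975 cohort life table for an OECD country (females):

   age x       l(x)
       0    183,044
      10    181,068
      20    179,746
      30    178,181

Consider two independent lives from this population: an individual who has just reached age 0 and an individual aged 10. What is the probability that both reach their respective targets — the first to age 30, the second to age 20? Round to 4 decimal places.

p₁ = l(30)/l(0) = 178,181/183,044 = 0.973433; p₂ = l(20)/l(10) = 179,746/181,068 = 0.992699.
P(both) = p₁ × p₂ = 0.973433 × 0.992699 = 0.966326.

0.9663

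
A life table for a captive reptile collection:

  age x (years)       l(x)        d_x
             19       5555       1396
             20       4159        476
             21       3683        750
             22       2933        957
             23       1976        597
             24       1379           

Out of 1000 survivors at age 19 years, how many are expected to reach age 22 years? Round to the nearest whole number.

The relevant probability is 2933/5555 = 0.527993.
Expected number = 1000 × 0.527993 = 528.

528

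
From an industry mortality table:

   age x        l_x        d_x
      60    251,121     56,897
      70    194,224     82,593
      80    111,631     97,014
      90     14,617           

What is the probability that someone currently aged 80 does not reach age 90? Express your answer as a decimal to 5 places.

0.86906

P(die before 90 | alive at 80) = 1 − l_90/l_80 = 1 − 14,617/111,631 = (97,014)/111,631 = 0.869060.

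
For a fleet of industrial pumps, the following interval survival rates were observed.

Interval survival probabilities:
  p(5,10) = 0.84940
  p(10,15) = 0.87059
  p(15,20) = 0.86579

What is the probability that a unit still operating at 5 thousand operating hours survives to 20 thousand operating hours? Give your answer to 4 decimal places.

Chaining the interval survival probabilities: 0.84940 × 0.87059 × 0.86579.
= 0.640234.

0.6402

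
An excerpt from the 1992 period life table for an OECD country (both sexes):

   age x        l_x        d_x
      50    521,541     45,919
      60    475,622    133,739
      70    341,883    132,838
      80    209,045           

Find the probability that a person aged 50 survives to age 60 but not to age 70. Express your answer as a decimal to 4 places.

We want 10|10q50 = (l_60 − l_70)/l_50.
This is the probability of reaching 60 but not 70, conditional on being alive at 50: (l_60 − l_70) / l_50.
= (475,622 − 341,883) / 521,541 = 133,739 / 521,541 = 0.256430.

0.2564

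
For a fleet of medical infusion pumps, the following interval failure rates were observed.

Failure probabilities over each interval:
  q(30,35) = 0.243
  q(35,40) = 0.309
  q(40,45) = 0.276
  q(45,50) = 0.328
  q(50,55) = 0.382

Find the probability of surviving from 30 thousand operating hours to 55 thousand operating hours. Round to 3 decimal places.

0.157

The overall survival probability is (1 − 0.243) × (1 − 0.309) × (1 − 0.276) × (1 − 0.328) × (1 − 0.382).
= 0.757 × 0.691 × 0.724 × 0.672 × 0.618 = 0.157279.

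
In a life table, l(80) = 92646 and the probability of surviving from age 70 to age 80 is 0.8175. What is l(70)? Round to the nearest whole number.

113328

l(70) = l(80) / p = 92646 / 0.8175 = 113328.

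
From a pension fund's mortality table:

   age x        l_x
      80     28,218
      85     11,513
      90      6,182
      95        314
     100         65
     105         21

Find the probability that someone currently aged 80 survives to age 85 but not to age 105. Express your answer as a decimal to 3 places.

We want 5|20q80 = (l_85 − l_105)/l_80.
This is the probability of reaching 85 but not 105, conditional on being alive at 80: (l_85 − l_105) / l_80.
= (11,513 − 21) / 28,218 = 11,492 / 28,218 = 0.407258.

0.407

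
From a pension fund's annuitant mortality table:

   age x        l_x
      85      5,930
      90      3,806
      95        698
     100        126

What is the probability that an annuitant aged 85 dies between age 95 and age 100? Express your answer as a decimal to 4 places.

0.0965

We want 10|5q85 = (l_95 − l_100)/l_85.
This is the probability of reaching 95 but not 100, conditional on being alive at 85: (l_95 − l_100) / l_85.
= (698 − 126) / 5,930 = 572 / 5,930 = 0.096459.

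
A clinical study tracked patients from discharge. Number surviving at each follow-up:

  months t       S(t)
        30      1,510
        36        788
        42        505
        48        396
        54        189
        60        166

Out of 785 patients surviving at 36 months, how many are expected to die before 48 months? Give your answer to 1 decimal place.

390.5

The relevant probability is 1 − 396/788 = 0.497462.
Expected number = 785 × 0.497462 = 390.5.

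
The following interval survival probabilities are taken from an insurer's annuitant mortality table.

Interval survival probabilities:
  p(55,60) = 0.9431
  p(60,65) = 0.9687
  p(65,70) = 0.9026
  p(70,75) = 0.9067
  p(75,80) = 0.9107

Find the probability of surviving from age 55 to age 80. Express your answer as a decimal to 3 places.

P(survive 55→80) = 0.9431 × 0.9687 × 0.9026 × 0.9067 × 0.9107.
= 0.680897.

0.681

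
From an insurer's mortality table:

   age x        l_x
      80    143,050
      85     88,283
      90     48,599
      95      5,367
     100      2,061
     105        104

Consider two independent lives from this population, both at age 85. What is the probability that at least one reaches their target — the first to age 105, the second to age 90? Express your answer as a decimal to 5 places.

p₁ = l_105/l_85 = 104/88,283 = 0.001178; p₂ = l_90/l_85 = 48,599/88,283 = 0.550491.
P(at least one) = 1 − (1−p₁)(1−p₂) = 1 − 0.998822 × 0.449509 = 0.551021.

0.55102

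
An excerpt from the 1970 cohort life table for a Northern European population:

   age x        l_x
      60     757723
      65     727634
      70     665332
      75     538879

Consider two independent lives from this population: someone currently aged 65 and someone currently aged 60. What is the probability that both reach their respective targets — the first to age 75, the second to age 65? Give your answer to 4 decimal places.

p₁ = l_75/l_65 = 538879/727634 = 0.740591; p₂ = l_65/l_60 = 727634/757723 = 0.960290.
P(both) = p₁ × p₂ = 0.740591 × 0.960290 = 0.711182.

0.7112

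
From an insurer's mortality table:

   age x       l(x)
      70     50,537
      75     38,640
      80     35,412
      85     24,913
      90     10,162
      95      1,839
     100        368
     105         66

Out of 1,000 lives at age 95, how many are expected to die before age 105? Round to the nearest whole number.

964

The relevant probability is 1 − 66/1,839 = 0.964111.
Expected number = 1,000 × 0.964111 = 964.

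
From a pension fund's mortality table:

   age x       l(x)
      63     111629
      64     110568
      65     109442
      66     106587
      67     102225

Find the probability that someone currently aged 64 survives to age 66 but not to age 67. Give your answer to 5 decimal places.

This is the probability of reaching 66 but not 67, conditional on being alive at 64: (l(66) − l(67)) / l(64).
= (106587 − 102225) / 110568 = 4362 / 110568 = 0.039451.

0.03945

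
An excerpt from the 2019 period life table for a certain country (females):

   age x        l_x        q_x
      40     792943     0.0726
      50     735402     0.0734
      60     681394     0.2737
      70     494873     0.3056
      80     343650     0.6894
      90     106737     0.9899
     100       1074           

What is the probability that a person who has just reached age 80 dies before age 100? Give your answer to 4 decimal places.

P(die before 100 | alive at 80) = 1 − l_100/l_80 = 1 − 1074/343650 = (342576)/343650 = 0.996875.

0.9969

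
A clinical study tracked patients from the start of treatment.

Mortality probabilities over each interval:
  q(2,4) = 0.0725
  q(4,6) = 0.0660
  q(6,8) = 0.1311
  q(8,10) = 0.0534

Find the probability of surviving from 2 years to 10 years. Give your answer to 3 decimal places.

0.713

The overall survival probability is (1 − 0.0725) × (1 − 0.0660) × (1 − 0.1311) × (1 − 0.0534).
= 0.9275 × 0.9340 × 0.8689 × 0.9466 = 0.712520.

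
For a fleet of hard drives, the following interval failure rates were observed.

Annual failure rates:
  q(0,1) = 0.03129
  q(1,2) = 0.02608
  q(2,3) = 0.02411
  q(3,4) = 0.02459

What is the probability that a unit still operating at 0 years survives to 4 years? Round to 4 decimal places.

0.8981

P(survive 0→4) = (1 − 0.03129) × (1 − 0.02608) × (1 − 0.02411) × (1 − 0.02459).
= 0.96871 × 0.97392 × 0.97589 × 0.97541 = 0.898060.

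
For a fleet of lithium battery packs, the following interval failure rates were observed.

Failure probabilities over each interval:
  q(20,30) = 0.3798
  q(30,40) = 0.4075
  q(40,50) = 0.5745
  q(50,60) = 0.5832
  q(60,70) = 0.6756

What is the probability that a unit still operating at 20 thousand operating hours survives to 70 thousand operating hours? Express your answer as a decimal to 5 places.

Chaining the interval survival probabilities: (1 − 0.3798) × (1 − 0.4075) × (1 − 0.5745) × (1 − 0.5832) × (1 − 0.6756).
= 0.6202 × 0.5925 × 0.4255 × 0.4168 × 0.3244 = 0.021141.

0.02114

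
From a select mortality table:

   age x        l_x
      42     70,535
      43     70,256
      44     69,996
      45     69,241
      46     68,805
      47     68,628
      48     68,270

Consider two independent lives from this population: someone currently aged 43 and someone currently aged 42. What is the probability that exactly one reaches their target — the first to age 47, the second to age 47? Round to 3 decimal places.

0.049

p₁ = l_47/l_43 = 68,628/70,256 = 0.976828; p₂ = l_47/l_42 = 68,628/70,535 = 0.972964.
P(exactly one) = p₁(1−p₂) + (1−p₁)p₂ = 0.026410 + 0.022546 = 0.048955.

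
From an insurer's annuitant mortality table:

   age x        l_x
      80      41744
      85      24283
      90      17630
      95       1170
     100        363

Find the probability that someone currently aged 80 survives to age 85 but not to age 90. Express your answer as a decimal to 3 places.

0.159

We want 5|5q80 = (l_85 − l_90)/l_80.
This is the probability of reaching 85 but not 90, conditional on being alive at 80: (l_85 − l_90) / l_80.
= (24283 − 17630) / 41744 = 6653 / 41744 = 0.159376.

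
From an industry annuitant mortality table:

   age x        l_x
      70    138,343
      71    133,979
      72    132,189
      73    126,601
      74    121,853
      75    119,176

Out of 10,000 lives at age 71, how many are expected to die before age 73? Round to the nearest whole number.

The relevant probability is 1 − 126,601/133,979 = 0.055068.
Expected number = 10,000 × 0.055068 = 551.

551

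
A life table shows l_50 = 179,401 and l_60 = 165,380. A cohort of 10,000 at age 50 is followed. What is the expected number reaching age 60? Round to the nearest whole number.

9218

The relevant probability is 165,380/179,401 = 0.921845.
Expected number = 10,000 × 0.921845 = 9218.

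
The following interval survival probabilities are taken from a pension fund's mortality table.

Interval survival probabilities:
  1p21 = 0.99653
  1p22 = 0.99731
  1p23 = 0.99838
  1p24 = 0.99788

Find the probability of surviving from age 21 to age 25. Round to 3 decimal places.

0.990

4p21 = 0.99653 × 0.99731 × 0.99838 × 0.99788.
= 0.990136.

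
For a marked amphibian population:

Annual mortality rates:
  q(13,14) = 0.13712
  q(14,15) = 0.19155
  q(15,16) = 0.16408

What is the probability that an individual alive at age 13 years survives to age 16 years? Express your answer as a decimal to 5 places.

Chaining the interval survival probabilities: (1 − 0.13712) × (1 − 0.19155) × (1 − 0.16408).
= 0.86288 × 0.80845 × 0.83592 = 0.583134.

0.58313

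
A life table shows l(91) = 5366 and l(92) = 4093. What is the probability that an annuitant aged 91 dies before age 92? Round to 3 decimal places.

P(die before 92 | alive at 91) = 1 − l(92)/l(91) = 1 − 4093/5366 = (1273)/5366 = 0.237234.

0.237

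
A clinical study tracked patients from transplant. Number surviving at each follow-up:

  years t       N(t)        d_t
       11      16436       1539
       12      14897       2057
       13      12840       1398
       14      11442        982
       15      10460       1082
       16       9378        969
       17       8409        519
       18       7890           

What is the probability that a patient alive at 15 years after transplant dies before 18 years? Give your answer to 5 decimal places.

0.24570

P(die before 18 | alive at 15) = 1 − N(18)/N(15) = 1 − 7890/10460 = (2570)/10460 = 0.245698.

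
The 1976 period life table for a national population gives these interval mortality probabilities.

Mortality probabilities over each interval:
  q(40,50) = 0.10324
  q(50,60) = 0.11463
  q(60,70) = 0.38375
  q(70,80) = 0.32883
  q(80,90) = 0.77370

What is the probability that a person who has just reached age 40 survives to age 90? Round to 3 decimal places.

0.074

Survival from 40 to 90 is the product of surviving each interval: (1 − 0.10324) × (1 − 0.11463) × (1 − 0.38375) × (1 − 0.32883) × (1 − 0.77370).
= 0.89676 × 0.88537 × 0.61625 × 0.67117 × 0.22630 = 0.074315.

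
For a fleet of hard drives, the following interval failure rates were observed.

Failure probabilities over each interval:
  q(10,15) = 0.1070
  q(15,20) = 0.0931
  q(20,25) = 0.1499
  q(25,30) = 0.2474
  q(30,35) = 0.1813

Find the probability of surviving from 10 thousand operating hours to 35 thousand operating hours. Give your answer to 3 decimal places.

P(survive 10→35) = (1 − 0.1070) × (1 − 0.0931) × (1 − 0.1499) × (1 − 0.2474) × (1 − 0.1813).
= 0.8930 × 0.9069 × 0.8501 × 0.7526 × 0.8187 = 0.424199.

0.424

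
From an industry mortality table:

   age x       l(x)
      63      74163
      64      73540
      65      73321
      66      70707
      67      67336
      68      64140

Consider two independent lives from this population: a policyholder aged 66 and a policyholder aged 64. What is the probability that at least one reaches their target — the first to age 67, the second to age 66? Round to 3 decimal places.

0.998

p₁ = l(67)/l(66) = 67336/70707 = 0.952324; p₂ = l(66)/l(64) = 70707/73540 = 0.961477.
P(at least one) = 1 − (1−p₁)(1−p₂) = 1 − 0.047676 × 0.038523 = 0.998163.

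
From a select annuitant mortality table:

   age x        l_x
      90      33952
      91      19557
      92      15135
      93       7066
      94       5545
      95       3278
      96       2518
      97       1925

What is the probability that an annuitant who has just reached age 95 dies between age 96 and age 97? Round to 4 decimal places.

0.1809

This is the probability of reaching 96 but not 97, conditional on being alive at 95: (l_96 − l_97) / l_95.
= (2518 − 1925) / 3278 = 593 / 3278 = 0.180903.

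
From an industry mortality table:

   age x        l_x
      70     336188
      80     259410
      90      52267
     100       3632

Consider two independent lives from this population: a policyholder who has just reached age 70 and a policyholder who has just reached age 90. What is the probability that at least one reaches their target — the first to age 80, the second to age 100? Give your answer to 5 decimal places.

p₁ = l_80/l_70 = 259410/336188 = 0.771622; p₂ = l_100/l_90 = 3632/52267 = 0.069489.
P(at least one) = 1 − (1−p₁)(1−p₂) = 1 − 0.228378 × 0.930511 = 0.787492.

0.78749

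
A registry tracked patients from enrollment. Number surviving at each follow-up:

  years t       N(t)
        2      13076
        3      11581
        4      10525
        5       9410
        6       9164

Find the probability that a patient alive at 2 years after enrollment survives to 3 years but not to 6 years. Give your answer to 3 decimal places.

This is the probability of reaching 3 but not 6, conditional on being alive at 2: (N(3) − N(6)) / N(2).
= (11581 − 9164) / 13076 = 2417 / 13076 = 0.184842.

0.185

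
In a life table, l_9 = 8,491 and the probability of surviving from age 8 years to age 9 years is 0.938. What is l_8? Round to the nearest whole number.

l_8 = l_9 / p = 8,491 / 0.938 = 9052.

9052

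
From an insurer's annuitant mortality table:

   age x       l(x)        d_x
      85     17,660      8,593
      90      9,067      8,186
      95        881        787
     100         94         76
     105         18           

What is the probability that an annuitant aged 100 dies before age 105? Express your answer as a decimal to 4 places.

P(die before 105 | alive at 100) = 1 − l(105)/l(100) = 1 − 18/94 = (76)/94 = 0.808511.

0.8085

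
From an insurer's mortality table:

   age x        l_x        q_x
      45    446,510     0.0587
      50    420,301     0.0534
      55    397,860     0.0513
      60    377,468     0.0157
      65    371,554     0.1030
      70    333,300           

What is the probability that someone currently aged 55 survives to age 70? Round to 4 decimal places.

We want 15p55 = l_70/l_55.
The conditional survival probability is l_70/l_55 = 333,300/397,860 = 0.837732.

0.8377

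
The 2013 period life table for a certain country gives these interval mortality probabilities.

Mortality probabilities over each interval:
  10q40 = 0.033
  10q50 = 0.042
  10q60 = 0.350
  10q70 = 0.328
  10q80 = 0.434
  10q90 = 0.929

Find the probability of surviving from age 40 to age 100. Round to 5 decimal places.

The overall survival probability is (1 − 0.033) × (1 − 0.042) × (1 − 0.350) × (1 − 0.328) × (1 − 0.434) × (1 − 0.929).
= 0.967 × 0.958 × 0.650 × 0.672 × 0.566 × 0.071 = 0.016261.

0.01626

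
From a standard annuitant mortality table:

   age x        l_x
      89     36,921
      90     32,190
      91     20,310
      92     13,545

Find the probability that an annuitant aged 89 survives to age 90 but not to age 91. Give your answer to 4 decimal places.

0.3218

We want 1|1q89 = (l_90 − l_91)/l_89.
This is the probability of reaching 90 but not 91, conditional on being alive at 89: (l_90 − l_91) / l_89.
= (32,190 − 20,310) / 36,921 = 11,880 / 36,921 = 0.321768.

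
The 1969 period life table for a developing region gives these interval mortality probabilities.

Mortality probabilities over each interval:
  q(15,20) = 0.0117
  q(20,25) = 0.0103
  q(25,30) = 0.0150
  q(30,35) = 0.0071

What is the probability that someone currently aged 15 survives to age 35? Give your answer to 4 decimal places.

0.9566

Survival from 15 to 35 is the product of surviving each interval: (1 − 0.0117) × (1 − 0.0103) × (1 − 0.0150) × (1 − 0.0071).
= 0.9883 × 0.9897 × 0.9850 × 0.9929 = 0.956608.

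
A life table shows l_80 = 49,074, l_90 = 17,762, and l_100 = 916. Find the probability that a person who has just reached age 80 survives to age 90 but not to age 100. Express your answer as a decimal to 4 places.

This is the probability of reaching 90 but not 100, conditional on being alive at 80: (l_90 − l_100) / l_80.
= (17,762 − 916) / 49,074 = 16,846 / 49,074 = 0.343277.

0.3433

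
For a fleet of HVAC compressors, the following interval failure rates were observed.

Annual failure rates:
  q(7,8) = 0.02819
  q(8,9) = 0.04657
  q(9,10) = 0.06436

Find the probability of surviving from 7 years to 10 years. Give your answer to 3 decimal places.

0.867

Survival from 7 to 10 is the product of surviving each interval: (1 − 0.02819) × (1 − 0.04657) × (1 − 0.06436).
= 0.97181 × 0.95343 × 0.93564 = 0.866920.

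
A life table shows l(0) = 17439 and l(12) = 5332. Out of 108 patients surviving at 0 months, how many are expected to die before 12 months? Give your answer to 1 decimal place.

The relevant probability is 1 − 5332/17439 = 0.694249.
Expected number = 108 × 0.694249 = 75.0.

75.0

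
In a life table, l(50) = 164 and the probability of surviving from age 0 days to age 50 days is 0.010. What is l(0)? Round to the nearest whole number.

16400

l(0) = l(50) / p = 164 / 0.010 = 16400.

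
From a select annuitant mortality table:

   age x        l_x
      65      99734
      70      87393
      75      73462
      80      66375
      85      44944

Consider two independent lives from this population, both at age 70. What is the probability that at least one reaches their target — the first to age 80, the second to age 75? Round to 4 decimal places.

0.9617

p₁ = l_80/l_70 = 66375/87393 = 0.759500; p₂ = l_75/l_70 = 73462/87393 = 0.840594.
P(at least one) = 1 − (1−p₁)(1−p₂) = 1 − 0.240500 × 0.159406 = 0.961663.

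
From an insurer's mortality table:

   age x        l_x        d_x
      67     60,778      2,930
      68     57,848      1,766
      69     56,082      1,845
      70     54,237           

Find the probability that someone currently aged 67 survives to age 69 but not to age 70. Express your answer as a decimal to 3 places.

0.030

We want 2|1q67 = (l_69 − l_70)/l_67.
This is the probability of reaching 69 but not 70, conditional on being alive at 67: (l_69 − l_70) / l_67.
= (56,082 − 54,237) / 60,778 = 1,845 / 60,778 = 0.030356.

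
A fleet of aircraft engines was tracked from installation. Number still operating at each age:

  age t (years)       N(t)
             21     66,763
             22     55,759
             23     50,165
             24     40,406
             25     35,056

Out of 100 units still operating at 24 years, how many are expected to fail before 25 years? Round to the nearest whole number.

The relevant probability is 1 − 35,056/40,406 = 0.132406.
Expected number = 100 × 0.132406 = 13.

13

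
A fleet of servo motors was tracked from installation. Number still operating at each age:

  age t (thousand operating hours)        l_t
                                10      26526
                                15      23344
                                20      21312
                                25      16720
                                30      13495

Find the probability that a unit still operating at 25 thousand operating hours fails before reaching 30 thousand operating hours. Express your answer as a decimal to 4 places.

0.1929

P(fail before 30 | operational at 25) = 1 − l_30/l_25 = 1 − 13495/16720 = (3225)/16720 = 0.192883.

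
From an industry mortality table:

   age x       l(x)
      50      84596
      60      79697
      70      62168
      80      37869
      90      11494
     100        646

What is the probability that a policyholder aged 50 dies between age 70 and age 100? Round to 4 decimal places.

This is the probability of reaching 70 but not 100, conditional on being alive at 50: (l(70) − l(100)) / l(50).
= (62168 − 646) / 84596 = 61522 / 84596 = 0.727245.

0.7272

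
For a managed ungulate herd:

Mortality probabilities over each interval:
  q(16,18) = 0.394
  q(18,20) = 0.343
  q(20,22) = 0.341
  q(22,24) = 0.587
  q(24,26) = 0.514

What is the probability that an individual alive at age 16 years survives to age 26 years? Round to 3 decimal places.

Survival from 16 to 26 is the product of surviving each interval: (1 − 0.394) × (1 − 0.343) × (1 − 0.341) × (1 − 0.587) × (1 − 0.514).
= 0.606 × 0.657 × 0.659 × 0.413 × 0.486 = 0.052664.

0.053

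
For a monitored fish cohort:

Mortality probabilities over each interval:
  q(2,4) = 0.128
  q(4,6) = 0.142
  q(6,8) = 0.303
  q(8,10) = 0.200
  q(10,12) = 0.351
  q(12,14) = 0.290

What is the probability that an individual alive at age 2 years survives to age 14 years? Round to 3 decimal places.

0.192

P(survive 2→14) = (1 − 0.128) × (1 − 0.142) × (1 − 0.303) × (1 − 0.200) × (1 − 0.351) × (1 − 0.290).
= 0.872 × 0.858 × 0.697 × 0.800 × 0.649 × 0.710 = 0.192234.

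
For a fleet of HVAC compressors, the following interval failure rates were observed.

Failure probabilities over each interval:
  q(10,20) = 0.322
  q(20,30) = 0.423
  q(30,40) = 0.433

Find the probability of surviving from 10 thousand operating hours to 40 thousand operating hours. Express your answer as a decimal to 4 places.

The overall survival probability is (1 − 0.322) × (1 − 0.423) × (1 − 0.433).
= 0.678 × 0.577 × 0.567 = 0.221814.

0.2218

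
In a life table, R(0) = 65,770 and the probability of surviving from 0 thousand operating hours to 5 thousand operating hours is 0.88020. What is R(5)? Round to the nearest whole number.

R(5) = R(0) × p = 65,770 × 0.88020 = 57891.

57891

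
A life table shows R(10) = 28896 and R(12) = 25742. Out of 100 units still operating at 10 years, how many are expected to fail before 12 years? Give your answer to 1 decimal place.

The relevant probability is 1 − 25742/28896 = 0.109150.
Expected number = 100 × 0.109150 = 10.9.

10.9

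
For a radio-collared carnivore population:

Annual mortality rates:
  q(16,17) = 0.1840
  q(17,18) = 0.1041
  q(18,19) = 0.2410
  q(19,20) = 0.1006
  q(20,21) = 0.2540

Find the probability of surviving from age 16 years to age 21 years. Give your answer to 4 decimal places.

0.3723

Survival from 16 to 21 is the product of surviving each interval: (1 − 0.1840) × (1 − 0.1041) × (1 − 0.2410) × (1 − 0.1006) × (1 − 0.2540).
= 0.8160 × 0.8959 × 0.7590 × 0.8994 × 0.7460 = 0.372292.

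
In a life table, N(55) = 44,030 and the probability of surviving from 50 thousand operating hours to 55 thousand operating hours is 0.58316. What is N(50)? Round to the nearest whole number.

75502

N(50) = N(55) / p = 44,030 / 0.58316 = 75502.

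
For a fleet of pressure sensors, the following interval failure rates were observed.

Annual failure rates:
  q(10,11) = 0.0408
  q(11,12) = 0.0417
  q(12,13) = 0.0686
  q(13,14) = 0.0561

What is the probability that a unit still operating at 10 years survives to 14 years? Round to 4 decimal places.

The overall survival probability is (1 − 0.0408) × (1 − 0.0417) × (1 − 0.0686) × (1 − 0.0561).
= 0.9592 × 0.9583 × 0.9314 × 0.9439 = 0.808114.

0.8081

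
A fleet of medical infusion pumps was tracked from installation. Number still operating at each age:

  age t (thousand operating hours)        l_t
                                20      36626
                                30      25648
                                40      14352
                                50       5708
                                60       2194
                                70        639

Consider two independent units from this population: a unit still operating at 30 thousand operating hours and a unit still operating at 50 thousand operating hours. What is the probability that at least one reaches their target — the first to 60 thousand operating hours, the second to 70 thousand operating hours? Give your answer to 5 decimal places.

0.18791

p₁ = l_60/l_30 = 2194/25648 = 0.085543; p₂ = l_70/l_50 = 639/5708 = 0.111948.
P(at least one) = 1 − (1−p₁)(1−p₂) = 1 − 0.914457 × 0.888052 = 0.187915.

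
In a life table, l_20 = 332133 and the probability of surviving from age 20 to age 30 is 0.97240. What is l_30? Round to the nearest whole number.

l_30 = l_20 × p = 332133 × 0.97240 = 322966.

322966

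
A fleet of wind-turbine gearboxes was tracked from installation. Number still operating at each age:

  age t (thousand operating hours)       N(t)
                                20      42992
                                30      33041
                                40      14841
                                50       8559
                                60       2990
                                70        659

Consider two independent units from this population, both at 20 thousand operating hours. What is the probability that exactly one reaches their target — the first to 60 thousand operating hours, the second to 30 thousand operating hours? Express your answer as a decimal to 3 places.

p₁ = N(60)/N(20) = 2990/42992 = 0.069548; p₂ = N(30)/N(20) = 33041/42992 = 0.768538.
P(exactly one) = p₁(1−p₂) + (1−p₁)p₂ = 0.016098 + 0.715088 = 0.731185.

0.731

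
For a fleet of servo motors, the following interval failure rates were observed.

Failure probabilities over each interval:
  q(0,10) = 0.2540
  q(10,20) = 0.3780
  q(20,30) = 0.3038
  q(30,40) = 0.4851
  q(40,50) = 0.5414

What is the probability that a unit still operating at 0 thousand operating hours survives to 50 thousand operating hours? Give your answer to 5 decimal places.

The overall survival probability is (1 − 0.2540) × (1 − 0.3780) × (1 − 0.3038) × (1 − 0.4851) × (1 − 0.5414).
= 0.7460 × 0.6220 × 0.6962 × 0.5149 × 0.4586 = 0.076282.

0.07628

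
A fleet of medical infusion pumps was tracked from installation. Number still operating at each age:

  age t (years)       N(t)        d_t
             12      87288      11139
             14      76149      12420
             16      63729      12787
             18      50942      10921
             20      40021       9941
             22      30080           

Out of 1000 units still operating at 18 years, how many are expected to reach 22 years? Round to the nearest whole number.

The relevant probability is 30080/50942 = 0.590475.
Expected number = 1000 × 0.590475 = 590.

590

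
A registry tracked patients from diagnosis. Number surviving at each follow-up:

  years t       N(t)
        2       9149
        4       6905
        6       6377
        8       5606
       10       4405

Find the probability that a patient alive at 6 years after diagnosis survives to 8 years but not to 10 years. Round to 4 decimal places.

0.1883

This is the probability of reaching 8 but not 10, conditional on being alive at 6: (N(8) − N(10)) / N(6).
= (5606 − 4405) / 6377 = 1201 / 6377 = 0.188333.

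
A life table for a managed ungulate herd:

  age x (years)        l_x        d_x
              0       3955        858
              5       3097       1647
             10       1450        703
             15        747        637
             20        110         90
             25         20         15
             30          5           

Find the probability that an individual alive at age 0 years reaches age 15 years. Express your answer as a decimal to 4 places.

The conditional survival probability is l_15/l_0 = 747/3955 = 0.188875.

0.1889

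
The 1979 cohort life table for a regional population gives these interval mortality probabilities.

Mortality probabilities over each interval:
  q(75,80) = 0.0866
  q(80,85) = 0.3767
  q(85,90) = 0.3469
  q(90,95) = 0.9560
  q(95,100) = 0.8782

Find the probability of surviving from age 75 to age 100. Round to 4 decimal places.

P(survive 75→100) = (1 − 0.0866) × (1 − 0.3767) × (1 − 0.3469) × (1 − 0.9560) × (1 − 0.8782).
= 0.9134 × 0.6233 × 0.6531 × 0.0440 × 0.1218 = 0.001993.

0.0020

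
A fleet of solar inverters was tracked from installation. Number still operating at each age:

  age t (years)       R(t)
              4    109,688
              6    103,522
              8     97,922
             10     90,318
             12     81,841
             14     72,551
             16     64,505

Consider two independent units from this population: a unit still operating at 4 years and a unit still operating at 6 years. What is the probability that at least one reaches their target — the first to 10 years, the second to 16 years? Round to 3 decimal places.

0.933

p₁ = R(10)/R(4) = 90,318/109,688 = 0.823408; p₂ = R(16)/R(6) = 64,505/103,522 = 0.623104.
P(at least one) = 1 − (1−p₁)(1−p₂) = 1 − 0.176592 × 0.376896 = 0.933443.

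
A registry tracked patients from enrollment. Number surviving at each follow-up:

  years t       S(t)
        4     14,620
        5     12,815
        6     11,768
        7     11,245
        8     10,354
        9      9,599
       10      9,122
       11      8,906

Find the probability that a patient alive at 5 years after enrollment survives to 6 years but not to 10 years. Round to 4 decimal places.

0.2065

This is the probability of reaching 6 but not 10, conditional on being alive at 5: (S(6) − S(10)) / S(5).
= (11,768 − 9,122) / 12,815 = 2,646 / 12,815 = 0.206477.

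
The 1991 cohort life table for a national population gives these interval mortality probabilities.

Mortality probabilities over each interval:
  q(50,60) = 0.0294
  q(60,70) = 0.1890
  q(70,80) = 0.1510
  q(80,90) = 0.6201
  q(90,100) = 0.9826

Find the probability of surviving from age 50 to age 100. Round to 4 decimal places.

P(survive 50→100) = (1 − 0.0294) × (1 − 0.1890) × (1 − 0.1510) × (1 − 0.6201) × (1 − 0.9826).
= 0.9706 × 0.8110 × 0.8490 × 0.3799 × 0.0174 = 0.004418.

0.0044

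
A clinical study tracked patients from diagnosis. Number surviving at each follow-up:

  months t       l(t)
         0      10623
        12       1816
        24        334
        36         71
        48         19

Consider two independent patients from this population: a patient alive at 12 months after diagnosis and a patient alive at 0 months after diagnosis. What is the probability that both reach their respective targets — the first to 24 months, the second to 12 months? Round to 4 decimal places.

0.0314

p₁ = l(24)/l(12) = 334/1816 = 0.183921; p₂ = l(12)/l(0) = 1816/10623 = 0.170950.
P(both) = p₁ × p₂ = 0.183921 × 0.170950 = 0.031441.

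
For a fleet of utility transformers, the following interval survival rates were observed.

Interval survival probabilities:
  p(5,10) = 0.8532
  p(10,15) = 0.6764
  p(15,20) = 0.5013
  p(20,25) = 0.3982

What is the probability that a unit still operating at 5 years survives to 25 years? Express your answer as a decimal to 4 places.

P(survive 5→25) = 0.8532 × 0.6764 × 0.5013 × 0.3982.
= 0.115200.

0.1152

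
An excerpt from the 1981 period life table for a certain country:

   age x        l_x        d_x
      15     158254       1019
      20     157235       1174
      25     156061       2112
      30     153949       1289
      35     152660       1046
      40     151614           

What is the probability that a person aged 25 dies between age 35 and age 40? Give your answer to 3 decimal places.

0.007

This is the probability of reaching 35 but not 40, conditional on being alive at 25: (l_35 − l_40) / l_25.
= (152660 − 151614) / 156061 = 1046 / 156061 = 0.006703.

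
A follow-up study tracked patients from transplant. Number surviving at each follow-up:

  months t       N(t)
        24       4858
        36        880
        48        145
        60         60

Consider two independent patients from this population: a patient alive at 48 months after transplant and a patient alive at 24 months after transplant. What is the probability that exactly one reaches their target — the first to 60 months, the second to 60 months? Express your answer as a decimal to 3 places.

p₁ = N(60)/N(48) = 60/145 = 0.413793; p₂ = N(60)/N(24) = 60/4858 = 0.012351.
P(exactly one) = p₁(1−p₂) + (1−p₁)p₂ = 0.408682 + 0.007240 = 0.415922.

0.416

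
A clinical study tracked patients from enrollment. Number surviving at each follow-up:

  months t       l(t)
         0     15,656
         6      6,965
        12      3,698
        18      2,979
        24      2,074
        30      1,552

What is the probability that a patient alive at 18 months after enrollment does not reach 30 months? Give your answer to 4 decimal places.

P(die before 30 | alive at 18) = 1 − l(30)/l(18) = 1 − 1,552/2,979 = (1,427)/2,979 = 0.479020.

0.4790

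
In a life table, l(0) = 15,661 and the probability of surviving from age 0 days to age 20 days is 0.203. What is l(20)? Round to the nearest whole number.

3179

l(20) = l(0) × p = 15,661 × 0.203 = 3179.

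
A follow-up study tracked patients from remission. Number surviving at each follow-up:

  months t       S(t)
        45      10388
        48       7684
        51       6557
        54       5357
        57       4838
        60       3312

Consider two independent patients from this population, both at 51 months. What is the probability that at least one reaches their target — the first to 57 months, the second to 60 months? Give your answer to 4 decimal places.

p₁ = S(57)/S(51) = 4838/6557 = 0.737837; p₂ = S(60)/S(51) = 3312/6557 = 0.505109.
P(at least one) = 1 − (1−p₁)(1−p₂) = 1 − 0.262163 × 0.494891 = 0.870258.

0.8703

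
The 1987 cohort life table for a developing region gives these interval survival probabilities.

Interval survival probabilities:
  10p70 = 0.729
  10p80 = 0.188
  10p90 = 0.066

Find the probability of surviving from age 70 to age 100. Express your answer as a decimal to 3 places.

0.009

30p70 = 0.729 × 0.188 × 0.066.
= 0.009045.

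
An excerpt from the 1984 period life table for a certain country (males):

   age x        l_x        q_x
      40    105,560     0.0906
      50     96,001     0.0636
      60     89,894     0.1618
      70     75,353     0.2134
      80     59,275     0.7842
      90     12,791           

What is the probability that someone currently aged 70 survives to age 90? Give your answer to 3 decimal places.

We want 20p70 = l_90/l_70.
The conditional survival probability is l_90/l_70 = 12,791/75,353 = 0.169748.

0.170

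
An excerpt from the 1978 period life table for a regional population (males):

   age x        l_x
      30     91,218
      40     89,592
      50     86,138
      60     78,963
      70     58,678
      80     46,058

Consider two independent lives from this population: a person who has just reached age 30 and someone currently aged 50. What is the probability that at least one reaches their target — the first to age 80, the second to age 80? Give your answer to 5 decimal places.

0.76964

p₁ = l_80/l_30 = 46,058/91,218 = 0.504922; p₂ = l_80/l_50 = 46,058/86,138 = 0.534700.
P(at least one) = 1 − (1−p₁)(1−p₂) = 1 − 0.495078 × 0.465300 = 0.769640.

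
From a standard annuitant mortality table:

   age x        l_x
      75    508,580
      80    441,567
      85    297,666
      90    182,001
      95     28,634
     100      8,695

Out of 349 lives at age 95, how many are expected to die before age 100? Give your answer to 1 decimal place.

243.0

The relevant probability is 1 − 8,695/28,634 = 0.696340.
Expected number = 349 × 0.696340 = 243.0.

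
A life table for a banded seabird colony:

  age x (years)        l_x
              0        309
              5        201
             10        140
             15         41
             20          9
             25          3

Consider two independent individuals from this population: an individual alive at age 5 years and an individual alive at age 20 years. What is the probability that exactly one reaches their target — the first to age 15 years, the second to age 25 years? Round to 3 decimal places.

p₁ = l_15/l_5 = 41/201 = 0.203980; p₂ = l_25/l_20 = 3/9 = 0.333333.
P(exactly one) = p₁(1−p₂) + (1−p₁)p₂ = 0.135987 + 0.265340 = 0.401326.

0.401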